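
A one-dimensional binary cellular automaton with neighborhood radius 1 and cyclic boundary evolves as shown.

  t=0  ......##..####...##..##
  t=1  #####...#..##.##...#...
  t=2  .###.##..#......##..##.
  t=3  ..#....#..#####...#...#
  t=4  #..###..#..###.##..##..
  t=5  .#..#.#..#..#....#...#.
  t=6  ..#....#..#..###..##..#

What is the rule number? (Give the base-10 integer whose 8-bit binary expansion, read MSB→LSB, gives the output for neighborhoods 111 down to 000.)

145

  ###|#  b7=1 t=0,i=11
  ##.|.  b6=0 t=0,i=7
  #.#|.  b5=0 t=1,i=13
  #..|#  b4=1 t=0,i=0
  .##|.  b3=0 t=0,i=6
  .#.|.  b2=0 t=1,i=8
  ..#|.  b1=0 t=0,i=5
  ...|#  b0=1 t=0,i=1
  bits 10010001 = 145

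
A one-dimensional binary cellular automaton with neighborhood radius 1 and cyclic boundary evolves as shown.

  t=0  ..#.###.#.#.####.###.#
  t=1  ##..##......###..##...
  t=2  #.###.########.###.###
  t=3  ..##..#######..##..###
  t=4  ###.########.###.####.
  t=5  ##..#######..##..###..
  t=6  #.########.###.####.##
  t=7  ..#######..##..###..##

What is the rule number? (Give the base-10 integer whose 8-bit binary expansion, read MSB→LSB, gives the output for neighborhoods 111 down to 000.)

  [7] ### => #  t=0,i=5
  [6] ##. => .  t=0,i=6
  [5] #.# => .  t=0,i=3
  [4] #.. => #  t=0,i=0
  [3] .## => #  t=0,i=4
  [2] .#. => .  t=0,i=2
  [1] ..# => #  t=0,i=1
  [0] ... => #  t=1,i=7
  bits 10011011 = 155

155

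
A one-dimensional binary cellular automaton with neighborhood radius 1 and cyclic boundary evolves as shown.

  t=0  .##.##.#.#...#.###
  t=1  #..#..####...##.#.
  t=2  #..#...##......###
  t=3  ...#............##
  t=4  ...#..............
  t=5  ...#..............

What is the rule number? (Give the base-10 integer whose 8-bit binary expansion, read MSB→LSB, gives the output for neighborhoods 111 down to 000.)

164

  ###|#  b7=1 t=0,i=16
  ##.|.  b6=0 t=0,i=2
  #.#|#  b5=1 t=0,i=0
  #..|.  b4=0 t=0,i=10
  .##|.  b3=0 t=0,i=1
  .#.|#  b2=1 t=0,i=7
  ..#|.  b1=0 t=0,i=12
  ...|.  b0=0 t=0,i=11
  bits 10100100 = 164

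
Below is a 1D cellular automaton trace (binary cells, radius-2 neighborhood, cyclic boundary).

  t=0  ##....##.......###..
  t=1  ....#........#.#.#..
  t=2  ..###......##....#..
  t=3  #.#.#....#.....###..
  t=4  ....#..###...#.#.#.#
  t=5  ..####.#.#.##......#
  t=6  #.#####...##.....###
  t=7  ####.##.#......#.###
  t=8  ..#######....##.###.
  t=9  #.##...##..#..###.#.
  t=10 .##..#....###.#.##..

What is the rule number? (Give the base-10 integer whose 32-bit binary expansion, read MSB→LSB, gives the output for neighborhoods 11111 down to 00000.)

2094443158

  [31] ##### => .  t=6,i=4
  [30] ####. => #  t=5,i=4
  [29] ###.# => #  t=5,i=5
  [28] ###.. => #  t=0,i=17
  [27] ##.## => #  t=6,i=1
  [26] ##.#. => #  t=5,i=6
  [25] ##..# => .  t=0,i=18
  [24] ##... => .  t=0,i=2
  [23] #.### => #  t=6,i=2
  [22] #.##. => #  t=5,i=11
  [21] #.#.# => .  t=1,i=15
  [20] #.#.. => #  t=1,i=17
  [19] #..## => .  t=0,i=19
  [18] #..#. => #  t=3,i=19
  [17] #...# => #  t=4,i=11
  [16] #.... => .  t=0,i=3
  [15] .#### => #  t=5,i=3
  [14] .###. => .  t=0,i=16
  [13] .##.# => #  t=7,i=6
  [12] .##.. => .  t=0,i=1
  [11] .#.## => #  t=5,i=10
  [10] .#.#. => .  t=1,i=14
  [9] .#..# => #  t=4,i=5
  [8] .#... => .  t=1,i=5
  [7] ..### => #  t=0,i=15
  [6] ..##. => .  t=0,i=0
  [5] ..#.# => .  t=1,i=13
  [4] ..#.. => #  t=1,i=4
  [3] ...## => .  t=0,i=5
  [2] ...#. => #  t=1,i=3
  [1] ....# => #  t=0,i=4
  [0] ..... => .  t=0,i=10
  bits 01111100110101101010101010010110 = 2094443158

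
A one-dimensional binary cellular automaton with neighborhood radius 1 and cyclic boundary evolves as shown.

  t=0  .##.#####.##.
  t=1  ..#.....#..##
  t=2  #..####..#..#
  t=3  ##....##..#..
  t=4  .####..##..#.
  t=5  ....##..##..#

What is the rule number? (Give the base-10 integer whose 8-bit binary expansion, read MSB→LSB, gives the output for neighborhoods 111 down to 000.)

  ###|.  b7=0 t=0,i=5
  ##.|#  b6=1 t=0,i=2
  #.#|.  b5=0 t=0,i=3
  #..|#  b4=1 t=0,i=12
  .##|.  b3=0 t=0,i=1
  .#.|.  b2=0 t=1,i=2
  ..#|.  b1=0 t=0,i=0
  ...|#  b0=1 t=1,i=4
  bits 01010001 = 81

81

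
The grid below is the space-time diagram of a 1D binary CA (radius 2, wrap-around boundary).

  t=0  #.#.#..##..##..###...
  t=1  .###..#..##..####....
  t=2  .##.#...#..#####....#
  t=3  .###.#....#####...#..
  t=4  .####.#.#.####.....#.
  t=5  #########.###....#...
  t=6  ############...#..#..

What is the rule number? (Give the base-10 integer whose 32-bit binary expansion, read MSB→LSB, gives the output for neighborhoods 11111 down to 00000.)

4008240514

  #####|#  b31=1 t=2,i=13
  ####.|#  b30=1 t=1,i=15
  ###.#|#  b29=1 t=3,i=3
  ###..|.  b28=0 t=0,i=17
  ##.##|#  b27=1 t=5,i=9
  ##.#.|#  b26=1 t=2,i=3
  ##..#|#  b25=1 t=0,i=9
  ##...|.  b24=0 t=0,i=18
  #.###|#  b23=1 t=4,i=10
  #.##.|#  b22=1 t=2,i=1
  #.#.#|#  b21=1 t=0,i=2
  #.#..|.  b20=0 t=0,i=4
  #..##|#  b19=1 t=0,i=6
  #..#.|.  b18=0 t=1,i=5
  #...#|.  b17=0 t=0,i=19
  #....|.  b16=0 t=1,i=18
  .####|#  b15=1 t=1,i=14
  .###.|#  b14=1 t=0,i=16
  .##.#|#  b13=1 t=2,i=2
  .##..|.  b12=0 t=0,i=8
  .#.##|.  b11=0 t=2,i=0
  .#.#.|#  b10=1 t=0,i=1
  .#..#|.  b9=0 t=0,i=5
  .#...|#  b8=1 t=2,i=5
  ..###|#  b7=1 t=0,i=15
  ..##.|.  b6=0 t=0,i=7
  ..#.#|.  b5=0 t=0,i=0
  ..#..|.  b4=0 t=1,i=6
  ...##|.  b3=0 t=1,i=0
  ...#.|.  b2=0 t=0,i=20
  ....#|#  b1=1 t=1,i=20
  .....|.  b0=0 t=1,i=19
  bits 11101110111010001110010110000010 = 4008240514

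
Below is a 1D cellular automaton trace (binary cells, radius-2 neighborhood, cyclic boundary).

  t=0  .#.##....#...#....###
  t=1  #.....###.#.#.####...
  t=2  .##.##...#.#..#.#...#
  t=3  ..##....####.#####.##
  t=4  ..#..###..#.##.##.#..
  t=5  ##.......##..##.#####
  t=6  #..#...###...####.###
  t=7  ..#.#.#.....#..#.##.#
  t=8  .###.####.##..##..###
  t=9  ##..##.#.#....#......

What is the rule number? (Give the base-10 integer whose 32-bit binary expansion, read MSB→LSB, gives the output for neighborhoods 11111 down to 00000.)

  nb #####: next=#  (t=3,i=15, bit31=1)
  nb ####.: next=#  (t=1,i=16, bit30=1)
  nb ###.#: next=.  (t=0,i=20, bit29=0)
  nb ###..: next=.  (t=1,i=17, bit28=0)
  nb ##.##: next=#  (t=2,i=3, bit27=1)
  nb ##.#.: next=#  (t=0,i=0, bit26=1)
  nb ##..#: next=.  (t=3,i=0, bit25=0)
  nb ##...: next=.  (t=0,i=5, bit24=0)
  nb #.###: next=#  (t=1,i=14, bit23=1)
  nb #.##.: next=.  (t=0,i=3, bit22=0)
  nb #.#.#: next=.  (t=0,i=1, bit21=0)
  nb #.#..: next=#  (t=2,i=11, bit20=1)
  nb #..##: next=.  (t=3,i=1, bit19=0)
  nb #..#.: next=#  (t=2,i=13, bit18=1)
  nb #...#: next=.  (t=0,i=11, bit17=0)
  nb #....: next=#  (t=0,i=6, bit16=1)
  nb .####: next=.  (t=1,i=15, bit15=0)
  nb .###.: next=.  (t=0,i=19, bit14=0)
  nb .##.#: next=#  (t=2,i=2, bit13=1)
  nb .##..: next=.  (t=0,i=4, bit12=0)
  nb .#.##: next=.  (t=0,i=2, bit11=0)
  nb .#.#.: next=#  (t=1,i=11, bit10=1)
  nb .#..#: next=.  (t=2,i=12, bit9=0)
  nb .#...: next=#  (t=0,i=10, bit8=1)
  nb ..###: next=.  (t=0,i=18, bit7=0)
  nb ..##.: next=#  (t=3,i=2, bit6=1)
  nb ..#.#: next=#  (t=2,i=9, bit5=1)
  nb ..#..: next=.  (t=0,i=9, bit4=0)
  nb ...##: next=#  (t=0,i=17, bit3=1)
  nb ...#.: next=#  (t=0,i=8, bit2=1)
  nb ....#: next=#  (t=0,i=7, bit1=1)
  nb .....: next=.  (t=1,i=3, bit0=0)
  bits 11001100100101010010010101101110 = 3432326510

3432326510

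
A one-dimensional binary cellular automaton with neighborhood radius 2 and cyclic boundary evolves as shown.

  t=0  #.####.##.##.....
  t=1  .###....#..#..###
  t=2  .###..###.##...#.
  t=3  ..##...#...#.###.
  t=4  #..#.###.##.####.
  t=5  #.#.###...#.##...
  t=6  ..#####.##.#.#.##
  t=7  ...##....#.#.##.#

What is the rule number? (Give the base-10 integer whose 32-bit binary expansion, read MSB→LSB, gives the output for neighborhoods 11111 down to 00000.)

  nb #####: next=#  (t=6,i=4, bit31=1)
  nb ####.: next=.  (t=0,i=4, bit30=0)
  nb ###.#: next=.  (t=0,i=5, bit29=0)
  nb ###..: next=#  (t=1,i=3, bit28=1)
  nb ##.##: next=.  (t=0,i=6, bit27=0)
  nb ##.#.: next=.  (t=4,i=16, bit26=0)
  nb ##..#: next=.  (t=2,i=4, bit25=0)
  nb ##...: next=.  (t=0,i=12, bit24=0)
  nb #.###: next=#  (t=0,i=2, bit23=1)
  nb #.##.: next=.  (t=0,i=7, bit22=0)
  nb #.#.#: next=#  (t=5,i=2, bit21=1)
  nb #.#..: next=#  (t=4,i=0, bit20=1)
  nb #..##: next=.  (t=1,i=13, bit19=0)
  nb #..#.: next=#  (t=1,i=10, bit18=1)
  nb #...#: next=#  (t=2,i=13, bit17=1)
  nb #....: next=.  (t=0,i=13, bit16=0)
  nb .####: next=#  (t=0,i=3, bit15=1)
  nb .###.: next=#  (t=1,i=2, bit14=1)
  nb .##.#: next=#  (t=0,i=8, bit13=1)
  nb .##..: next=#  (t=0,i=11, bit12=1)
  nb .#.##: next=#  (t=0,i=1, bit11=1)
  nb .#.#.: next=.  (t=5,i=1, bit10=0)
  nb .#..#: next=.  (t=1,i=9, bit9=0)
  nb .#...: next=.  (t=3,i=8, bit8=0)
  nb ..###: next=.  (t=1,i=14, bit7=0)
  nb ..##.: next=.  (t=3,i=2, bit6=0)
  nb ..#.#: next=.  (t=0,i=0, bit5=0)
  nb ..#..: next=#  (t=1,i=8, bit4=1)
  nb ...##: next=.  (t=3,i=1, bit3=0)
  nb ...#.: next=#  (t=0,i=16, bit2=1)
  nb ....#: next=#  (t=0,i=15, bit1=1)
  nb .....: next=#  (t=0,i=14, bit0=1)
  bits 10010000101101101111100000010111 = 2427910167

2427910167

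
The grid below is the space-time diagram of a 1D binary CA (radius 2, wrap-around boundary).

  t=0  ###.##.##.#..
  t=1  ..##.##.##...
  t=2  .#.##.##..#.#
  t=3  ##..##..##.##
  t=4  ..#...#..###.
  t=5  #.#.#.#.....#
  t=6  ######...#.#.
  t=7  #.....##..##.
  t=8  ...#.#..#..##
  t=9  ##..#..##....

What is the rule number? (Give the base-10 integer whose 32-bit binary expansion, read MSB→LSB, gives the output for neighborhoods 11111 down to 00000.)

799417369

  [31] ##### => .  t=6,i=2
  [30] ####. => .  t=3,i=0
  [29] ###.# => #  t=0,i=2
  [28] ###.. => .  t=3,i=1
  [27] ##.## => #  t=0,i=3
  [26] ##.#. => #  t=0,i=9
  [25] ##..# => #  t=2,i=8
  [24] ##... => #  t=1,i=10
  [23] #.### => #  t=3,i=11
  [22] #.##. => .  t=0,i=4
  [21] #.#.# => #  t=2,i=1
  [20] #.#.. => .  t=0,i=10
  [19] #..## => .  t=0,i=12
  [18] #..#. => #  t=2,i=9
  [17] #...# => #  t=4,i=0
  [16] #.... => .  t=1,i=11
  [15] .#### => .  t=3,i=12
  [14] .###. => .  t=0,i=1
  [13] .##.# => #  t=0,i=5
  [12] .##.. => .  t=1,i=9
  [11] .#.## => .  t=2,i=2
  [10] .#.#. => #  t=2,i=0
  [9] .#..# => .  t=0,i=11
  [8] .#... => .  t=4,i=3
  [7] ..### => .  t=0,i=0
  [6] ..##. => .  t=1,i=2
  [5] ..#.# => .  t=2,i=10
  [4] ..#.. => #  t=4,i=2
  [3] ...## => #  t=1,i=1
  [2] ...#. => .  t=4,i=1
  [1] ....# => .  t=1,i=0
  [0] ..... => #  t=1,i=12
  bits 00101111101001100010010000011001 = 799417369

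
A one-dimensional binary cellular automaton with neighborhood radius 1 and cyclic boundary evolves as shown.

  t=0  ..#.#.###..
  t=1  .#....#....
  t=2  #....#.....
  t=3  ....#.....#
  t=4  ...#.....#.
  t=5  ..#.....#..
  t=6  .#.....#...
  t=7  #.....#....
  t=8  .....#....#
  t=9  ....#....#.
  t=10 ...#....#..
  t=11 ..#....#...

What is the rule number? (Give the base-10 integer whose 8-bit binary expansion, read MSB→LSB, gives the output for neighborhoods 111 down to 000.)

10

  ### -> .   bit 7 = 0  t=0,i=7
  ##. -> .   bit 6 = 0  t=0,i=8
  #.# -> .   bit 5 = 0  t=0,i=3
  #.. -> .   bit 4 = 0  t=0,i=9
  .## -> #   bit 3 = 1  t=0,i=6
  .#. -> .   bit 2 = 0  t=0,i=2
  ..# -> #   bit 1 = 1  t=0,i=1
  ... -> .   bit 0 = 0  t=0,i=0
  bits 00001010 = 10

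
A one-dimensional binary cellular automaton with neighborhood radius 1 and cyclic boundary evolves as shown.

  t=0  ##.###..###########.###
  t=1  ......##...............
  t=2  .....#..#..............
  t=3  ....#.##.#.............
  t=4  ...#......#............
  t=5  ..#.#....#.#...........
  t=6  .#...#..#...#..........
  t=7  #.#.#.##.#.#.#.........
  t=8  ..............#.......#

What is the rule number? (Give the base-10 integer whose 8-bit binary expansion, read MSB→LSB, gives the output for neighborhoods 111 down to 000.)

18

  ### -> .   bit 7 = 0  t=0,i=0
  ##. -> .   bit 6 = 0  t=0,i=1
  #.# -> .   bit 5 = 0  t=0,i=2
  #.. -> #   bit 4 = 1  t=0,i=6
  .## -> .   bit 3 = 0  t=0,i=3
  .#. -> .   bit 2 = 0  t=2,i=5
  ..# -> #   bit 1 = 1  t=0,i=7
  ... -> .   bit 0 = 0  t=1,i=0
  bits 00010010 = 18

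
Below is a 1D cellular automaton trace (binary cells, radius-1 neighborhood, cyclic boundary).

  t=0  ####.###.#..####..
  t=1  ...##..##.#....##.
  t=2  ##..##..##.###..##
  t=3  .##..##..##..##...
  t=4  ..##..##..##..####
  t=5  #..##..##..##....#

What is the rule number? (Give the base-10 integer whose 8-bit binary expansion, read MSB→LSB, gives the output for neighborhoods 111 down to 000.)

  ###|.  b7=0 t=0,i=1
  ##.|#  b6=1 t=0,i=3
  #.#|#  b5=1 t=0,i=4
  #..|#  b4=1 t=0,i=10
  .##|.  b3=0 t=0,i=0
  .#.|.  b2=0 t=0,i=9
  ..#|.  b1=0 t=0,i=11
  ...|#  b0=1 t=1,i=0
  bits 01110001 = 113

113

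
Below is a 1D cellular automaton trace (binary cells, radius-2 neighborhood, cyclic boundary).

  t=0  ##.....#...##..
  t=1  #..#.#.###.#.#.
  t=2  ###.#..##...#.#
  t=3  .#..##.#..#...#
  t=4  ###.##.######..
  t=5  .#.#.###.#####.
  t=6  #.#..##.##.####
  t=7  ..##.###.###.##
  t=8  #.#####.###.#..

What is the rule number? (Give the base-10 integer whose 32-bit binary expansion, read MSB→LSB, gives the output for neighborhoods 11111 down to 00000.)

3667355474

  #####|#  b31=1 t=4,i=9
  ####.|#  b30=1 t=2,i=1
  ###.#|.  b29=0 t=1,i=9
  ###..|#  b28=1 t=4,i=12
  ##.##|#  b27=1 t=4,i=3
  ##.#.|.  b26=0 t=1,i=10
  ##..#|#  b25=1 t=0,i=13
  ##...|.  b24=0 t=0,i=2
  #.###|#  b23=1 t=1,i=7
  #.##.|.  b22=0 t=4,i=4
  #.#.#|.  b21=0 t=1,i=5
  #.#..|#  b20=1 t=1,i=0
  #..##|.  b19=0 t=0,i=14
  #..#.|#  b18=1 t=1,i=2
  #...#|#  b17=1 t=0,i=9
  #....|#  b16=1 t=0,i=3
  .####|.  b15=0 t=2,i=0
  .###.|#  b14=1 t=1,i=8
  .##.#|#  b13=1 t=3,i=5
  .##..|.  b12=0 t=0,i=1
  .#.##|.  b11=0 t=1,i=6
  .#.#.|#  b10=1 t=1,i=4
  .#..#|#  b9=1 t=1,i=1
  .#...|#  b8=1 t=0,i=8
  ..###|.  b7=0 t=4,i=0
  ..##.|#  b6=1 t=0,i=0
  ..#.#|.  b5=0 t=1,i=3
  ..#..|#  b4=1 t=0,i=7
  ...##|.  b3=0 t=0,i=10
  ...#.|.  b2=0 t=0,i=6
  ....#|#  b1=1 t=0,i=5
  .....|.  b0=0 t=0,i=4
  bits 11011010100101110110011101010010 = 3667355474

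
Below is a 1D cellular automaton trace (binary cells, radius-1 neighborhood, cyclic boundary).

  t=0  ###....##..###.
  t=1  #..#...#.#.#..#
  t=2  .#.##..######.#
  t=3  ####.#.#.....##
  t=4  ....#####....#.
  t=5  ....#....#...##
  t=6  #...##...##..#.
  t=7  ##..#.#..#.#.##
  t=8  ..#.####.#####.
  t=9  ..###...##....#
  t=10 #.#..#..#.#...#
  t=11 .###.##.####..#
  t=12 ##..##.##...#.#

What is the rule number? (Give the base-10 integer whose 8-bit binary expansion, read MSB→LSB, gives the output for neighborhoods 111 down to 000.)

60

  nb ###: next=.  (t=0,i=1, bit7=0)
  nb ##.: next=.  (t=0,i=2, bit6=0)
  nb #.#: next=#  (t=0,i=14, bit5=1)
  nb #..: next=#  (t=0,i=3, bit4=1)
  nb .##: next=#  (t=0,i=0, bit3=1)
  nb .#.: next=#  (t=1,i=3, bit2=1)
  nb ..#: next=.  (t=0,i=6, bit1=0)
  nb ...: next=.  (t=0,i=4, bit0=0)
  bits 00111100 = 60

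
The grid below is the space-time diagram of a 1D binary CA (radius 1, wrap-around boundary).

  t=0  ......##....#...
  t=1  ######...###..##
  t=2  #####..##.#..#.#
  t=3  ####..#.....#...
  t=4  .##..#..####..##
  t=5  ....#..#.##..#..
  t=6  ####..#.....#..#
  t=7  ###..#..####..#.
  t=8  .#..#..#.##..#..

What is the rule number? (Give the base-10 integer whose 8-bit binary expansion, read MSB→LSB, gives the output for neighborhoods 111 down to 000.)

  [7] ### => #  t=1,i=0
  [6] ##. => .  t=0,i=7
  [5] #.# => .  t=2,i=9
  [4] #.. => .  t=0,i=8
  [3] .## => .  t=0,i=6
  [2] .#. => .  t=0,i=12
  [1] ..# => #  t=0,i=5
  [0] ... => #  t=0,i=0
  bits 10000011 = 131

131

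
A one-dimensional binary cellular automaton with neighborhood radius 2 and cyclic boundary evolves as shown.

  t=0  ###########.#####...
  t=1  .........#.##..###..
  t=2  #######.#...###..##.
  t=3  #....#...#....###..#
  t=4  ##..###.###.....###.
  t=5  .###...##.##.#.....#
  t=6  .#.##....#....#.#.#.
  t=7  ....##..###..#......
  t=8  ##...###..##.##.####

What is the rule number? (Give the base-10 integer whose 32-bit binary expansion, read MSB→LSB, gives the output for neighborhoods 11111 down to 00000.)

  ##### -> .   bit 31 = 0  t=0,i=2
  ####. -> #   bit 30 = 1  t=0,i=9
  ###.# -> .   bit 29 = 0  t=0,i=10
  ###.. -> #   bit 28 = 1  t=0,i=16
  ##.## -> #   bit 27 = 1  t=0,i=11
  ##.#. -> .   bit 26 = 0  t=2,i=7
  ##..# -> #   bit 25 = 1  t=1,i=13
  ##... -> #   bit 24 = 1  t=0,i=17
  #.### -> #   bit 23 = 1  t=0,i=12
  #.##. -> .   bit 22 = 0  t=1,i=11
  #.#.# -> .   bit 21 = 0  t=6,i=16
  #.#.. -> .   bit 20 = 0  t=2,i=8
  #..## -> #   bit 19 = 1  t=1,i=14
  #..#. -> .   bit 18 = 0  t=6,i=0
  #...# -> .   bit 17 = 0  t=0,i=18
  #.... -> .   bit 16 = 0  t=1,i=19
  .#### -> .   bit 15 = 0  t=0,i=1
  .###. -> .   bit 14 = 0  t=1,i=16
  .##.# -> .   bit 13 = 0  t=2,i=18
  .##.. -> #   bit 12 = 1  t=1,i=12
  .#.## -> .   bit 11 = 0  t=1,i=10
  .#.#. -> .   bit 10 = 0  t=6,i=15
  .#..# -> .   bit 9 = 0  t=6,i=19
  .#... -> #   bit 8 = 1  t=2,i=9
  ..### -> .   bit 7 = 0  t=0,i=0
  ..##. -> .   bit 6 = 0  t=2,i=17
  ..#.# -> .   bit 5 = 0  t=1,i=9
  ..#.. -> #   bit 4 = 1  t=3,i=5
  ...## -> .   bit 3 = 0  t=0,i=19
  ...#. -> #   bit 2 = 1  t=1,i=8
  ....# -> .   bit 1 = 0  t=1,i=7
  ..... -> #   bit 0 = 1  t=1,i=0
  bits 01011011100010000001000100010101 = 1535643925

1535643925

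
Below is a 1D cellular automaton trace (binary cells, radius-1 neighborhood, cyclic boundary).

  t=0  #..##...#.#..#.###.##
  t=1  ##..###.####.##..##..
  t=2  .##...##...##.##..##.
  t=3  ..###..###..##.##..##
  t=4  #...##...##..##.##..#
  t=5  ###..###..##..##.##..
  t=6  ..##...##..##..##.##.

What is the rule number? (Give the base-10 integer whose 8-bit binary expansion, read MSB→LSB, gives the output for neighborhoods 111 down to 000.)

117

  ### -> .   bit 7 = 0  t=0,i=16
  ##. -> #   bit 6 = 1  t=0,i=0
  #.# -> #   bit 5 = 1  t=0,i=9
  #.. -> #   bit 4 = 1  t=0,i=1
  .## -> .   bit 3 = 0  t=0,i=3
  .#. -> #   bit 2 = 1  t=0,i=8
  ..# -> .   bit 1 = 0  t=0,i=2
  ... -> #   bit 0 = 1  t=0,i=6
  bits 01110101 = 117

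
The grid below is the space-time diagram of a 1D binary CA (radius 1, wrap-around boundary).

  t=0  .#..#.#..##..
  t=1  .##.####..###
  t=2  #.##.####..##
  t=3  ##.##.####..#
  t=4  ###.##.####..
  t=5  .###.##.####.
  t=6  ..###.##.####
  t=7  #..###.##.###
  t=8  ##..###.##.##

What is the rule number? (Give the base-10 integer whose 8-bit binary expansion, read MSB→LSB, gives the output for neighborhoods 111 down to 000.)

245

  ###|#  b7=1 t=1,i=5
  ##.|#  b6=1 t=0,i=10
  #.#|#  b5=1 t=0,i=5
  #..|#  b4=1 t=0,i=2
  .##|.  b3=0 t=0,i=9
  .#.|#  b2=1 t=0,i=1
  ..#|.  b1=0 t=0,i=0
  ...|#  b0=1 t=0,i=12
  bits 11110101 = 245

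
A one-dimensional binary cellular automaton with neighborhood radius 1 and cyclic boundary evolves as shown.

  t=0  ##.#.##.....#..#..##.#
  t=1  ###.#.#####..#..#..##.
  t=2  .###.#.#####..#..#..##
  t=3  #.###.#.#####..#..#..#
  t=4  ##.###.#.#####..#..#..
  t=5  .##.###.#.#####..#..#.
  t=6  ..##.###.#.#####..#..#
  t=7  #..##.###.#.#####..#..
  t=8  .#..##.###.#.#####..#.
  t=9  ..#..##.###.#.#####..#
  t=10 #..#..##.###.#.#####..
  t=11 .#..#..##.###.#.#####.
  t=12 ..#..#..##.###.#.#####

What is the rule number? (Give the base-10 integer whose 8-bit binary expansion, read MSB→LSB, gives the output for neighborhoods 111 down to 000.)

241

  ### -> #   bit 7 = 1  t=0,i=0
  ##. -> #   bit 6 = 1  t=0,i=1
  #.# -> #   bit 5 = 1  t=0,i=2
  #.. -> #   bit 4 = 1  t=0,i=7
  .## -> .   bit 3 = 0  t=0,i=5
  .#. -> .   bit 2 = 0  t=0,i=3
  ..# -> .   bit 1 = 0  t=0,i=11
  ... -> #   bit 0 = 1  t=0,i=8
  bits 11110001 = 241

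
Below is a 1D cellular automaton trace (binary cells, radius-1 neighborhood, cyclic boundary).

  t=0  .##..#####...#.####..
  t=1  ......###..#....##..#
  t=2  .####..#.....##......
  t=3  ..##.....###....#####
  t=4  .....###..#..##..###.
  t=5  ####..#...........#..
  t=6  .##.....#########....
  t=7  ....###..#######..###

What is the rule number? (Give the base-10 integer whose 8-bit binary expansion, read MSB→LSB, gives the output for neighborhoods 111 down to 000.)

  [7] ### => #  t=0,i=6
  [6] ##. => .  t=0,i=2
  [5] #.# => .  t=0,i=14
  [4] #.. => .  t=0,i=3
  [3] .## => .  t=0,i=1
  [2] .#. => .  t=0,i=13
  [1] ..# => .  t=0,i=0
  [0] ... => #  t=0,i=11
  bits 10000001 = 129

129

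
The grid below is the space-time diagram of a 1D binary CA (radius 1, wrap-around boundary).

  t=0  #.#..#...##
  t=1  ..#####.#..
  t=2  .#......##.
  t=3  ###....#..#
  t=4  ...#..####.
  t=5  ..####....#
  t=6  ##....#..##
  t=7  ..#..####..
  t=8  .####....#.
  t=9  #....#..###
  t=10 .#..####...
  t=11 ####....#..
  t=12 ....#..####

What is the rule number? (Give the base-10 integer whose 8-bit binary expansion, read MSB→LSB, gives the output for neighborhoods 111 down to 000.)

22

  ### -> .   bit 7 = 0  t=0,i=10
  ##. -> .   bit 6 = 0  t=0,i=0
  #.# -> .   bit 5 = 0  t=0,i=1
  #.. -> #   bit 4 = 1  t=0,i=3
  .## -> .   bit 3 = 0  t=0,i=9
  .#. -> #   bit 2 = 1  t=0,i=2
  ..# -> #   bit 1 = 1  t=0,i=4
  ... -> .   bit 0 = 0  t=0,i=7
  bits 00010110 = 22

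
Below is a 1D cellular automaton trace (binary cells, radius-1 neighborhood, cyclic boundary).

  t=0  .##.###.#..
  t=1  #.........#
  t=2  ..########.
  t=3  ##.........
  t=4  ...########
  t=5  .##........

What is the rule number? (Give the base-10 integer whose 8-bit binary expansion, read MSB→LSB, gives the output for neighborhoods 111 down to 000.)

3

  [7] ### => .  t=0,i=5
  [6] ##. => .  t=0,i=2
  [5] #.# => .  t=0,i=3
  [4] #.. => .  t=0,i=9
  [3] .## => .  t=0,i=1
  [2] .#. => .  t=0,i=8
  [1] ..# => #  t=0,i=0
  [0] ... => #  t=0,i=10
  bits 00000011 = 3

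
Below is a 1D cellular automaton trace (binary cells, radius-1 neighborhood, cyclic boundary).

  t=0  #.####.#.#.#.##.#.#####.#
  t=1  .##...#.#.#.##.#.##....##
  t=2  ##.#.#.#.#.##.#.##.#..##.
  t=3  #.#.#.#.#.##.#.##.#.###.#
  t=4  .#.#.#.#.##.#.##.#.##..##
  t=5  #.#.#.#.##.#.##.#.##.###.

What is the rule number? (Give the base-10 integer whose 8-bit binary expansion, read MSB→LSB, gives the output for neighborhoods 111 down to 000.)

  ### -> .   bit 7 = 0  t=0,i=3
  ##. -> .   bit 6 = 0  t=0,i=0
  #.# -> #   bit 5 = 1  t=0,i=1
  #.. -> #   bit 4 = 1  t=1,i=3
  .## -> #   bit 3 = 1  t=0,i=2
  .#. -> .   bit 2 = 0  t=0,i=7
  ..# -> #   bit 1 = 1  t=1,i=5
  ... -> .   bit 0 = 0  t=1,i=4
  bits 00111010 = 58

58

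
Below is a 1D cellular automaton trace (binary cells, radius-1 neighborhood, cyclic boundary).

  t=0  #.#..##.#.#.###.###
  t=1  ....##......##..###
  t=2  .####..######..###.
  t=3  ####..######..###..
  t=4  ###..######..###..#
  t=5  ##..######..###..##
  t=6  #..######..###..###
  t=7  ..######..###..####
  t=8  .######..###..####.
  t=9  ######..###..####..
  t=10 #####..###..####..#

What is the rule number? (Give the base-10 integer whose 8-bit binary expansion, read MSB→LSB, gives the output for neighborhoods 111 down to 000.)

  nb ###: next=#  (t=0,i=13, bit7=1)
  nb ##.: next=.  (t=0,i=0, bit6=0)
  nb #.#: next=.  (t=0,i=1, bit5=0)
  nb #..: next=.  (t=0,i=3, bit4=0)
  nb .##: next=#  (t=0,i=5, bit3=1)
  nb .#.: next=.  (t=0,i=2, bit2=0)
  nb ..#: next=#  (t=0,i=4, bit1=1)
  nb ...: next=#  (t=1,i=1, bit0=1)
  bits 10001011 = 139

139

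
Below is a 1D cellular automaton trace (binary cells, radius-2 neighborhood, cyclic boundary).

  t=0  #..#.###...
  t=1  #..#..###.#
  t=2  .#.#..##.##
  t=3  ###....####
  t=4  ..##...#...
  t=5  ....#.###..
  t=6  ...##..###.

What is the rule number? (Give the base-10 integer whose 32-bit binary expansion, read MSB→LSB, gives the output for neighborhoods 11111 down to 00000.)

  #####|.  b31=0 t=3,i=0
  ####.|.  b30=0 t=3,i=1
  ###.#|.  b29=0 t=1,i=8
  ###..|#  b28=1 t=0,i=7
  ##.##|#  b27=1 t=1,i=9
  ##.#.|#  b26=1 t=2,i=0
  ##..#|#  b25=1 t=1,i=1
  ##...|#  b24=1 t=0,i=8
  #.###|.  b23=0 t=0,i=5
  #.##.|#  b22=1 t=1,i=10
  #.#.#|#  b21=1 t=2,i=1
  #.#..|.  b20=0 t=2,i=3
  #..##|.  b19=0 t=1,i=5
  #..#.|.  b18=0 t=0,i=2
  #...#|.  b17=0 t=0,i=9
  #....|.  b16=0 t=3,i=4
  .####|.  b15=0 t=3,i=8
  .###.|#  b14=1 t=0,i=6
  .##.#|#  b13=1 t=2,i=7
  .##..|.  b12=0 t=1,i=0
  .#.##|.  b11=0 t=0,i=4
  .#.#.|#  b10=1 t=2,i=2
  .#..#|.  b9=0 t=0,i=1
  .#...|#  b8=1 t=4,i=8
  ..###|#  b7=1 t=1,i=6
  ..##.|.  b6=0 t=2,i=6
  ..#.#|#  b5=1 t=0,i=3
  ..#..|#  b4=1 t=0,i=0
  ...##|.  b3=0 t=3,i=6
  ...#.|#  b2=1 t=0,i=10
  ....#|.  b1=0 t=3,i=5
  .....|.  b0=0 t=4,i=10
  bits 00011111011000000110010110110100 = 526411188

526411188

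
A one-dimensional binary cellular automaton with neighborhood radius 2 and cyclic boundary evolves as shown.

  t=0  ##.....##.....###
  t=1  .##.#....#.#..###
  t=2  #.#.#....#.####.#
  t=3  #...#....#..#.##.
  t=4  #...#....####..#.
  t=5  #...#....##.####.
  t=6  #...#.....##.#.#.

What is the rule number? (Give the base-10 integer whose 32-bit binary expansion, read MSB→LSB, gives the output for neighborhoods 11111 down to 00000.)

  ##### -> #   bit 31 = 1  t=0,i=16
  ####. -> .   bit 30 = 0  t=0,i=0
  ###.# -> #   bit 29 = 1  t=1,i=16
  ###.. -> #   bit 28 = 1  t=0,i=1
  ##.## -> #   bit 27 = 1  t=1,i=0
  ##.#. -> .   bit 26 = 0  t=1,i=3
  ##..# -> #   bit 25 = 1  t=4,i=13
  ##... -> #   bit 24 = 1  t=0,i=2
  #.### -> .   bit 23 = 0  t=2,i=11
  #.##. -> .   bit 22 = 0  t=1,i=1
  #.#.# -> .   bit 21 = 0  t=2,i=2
  #.#.. -> #   bit 20 = 1  t=1,i=4
  #..## -> #   bit 19 = 1  t=1,i=13
  #..#. -> #   bit 18 = 1  t=3,i=11
  #...# -> .   bit 17 = 0  t=3,i=2
  #.... -> .   bit 16 = 0  t=0,i=3
  .#### -> #   bit 15 = 1  t=0,i=15
  .###. -> .   bit 14 = 0  t=1,i=15
  .##.# -> #   bit 13 = 1  t=1,i=2
  .##.. -> .   bit 12 = 0  t=0,i=8
  .#.## -> .   bit 11 = 0  t=2,i=10
  .#.#. -> .   bit 10 = 0  t=1,i=10
  .#..# -> #   bit 9 = 1  t=1,i=12
  .#... -> .   bit 8 = 0  t=1,i=5
  ..### -> #   bit 7 = 1  t=0,i=14
  ..##. -> .   bit 6 = 0  t=0,i=7
  ..#.# -> #   bit 5 = 1  t=1,i=9
  ..#.. -> #   bit 4 = 1  t=3,i=4
  ...## -> .   bit 3 = 0  t=0,i=6
  ...#. -> .   bit 2 = 0  t=1,i=8
  ....# -> .   bit 1 = 0  t=0,i=5
  ..... -> #   bit 0 = 1  t=0,i=4
  bits 10111011000111001010001010110001 = 3139216049

3139216049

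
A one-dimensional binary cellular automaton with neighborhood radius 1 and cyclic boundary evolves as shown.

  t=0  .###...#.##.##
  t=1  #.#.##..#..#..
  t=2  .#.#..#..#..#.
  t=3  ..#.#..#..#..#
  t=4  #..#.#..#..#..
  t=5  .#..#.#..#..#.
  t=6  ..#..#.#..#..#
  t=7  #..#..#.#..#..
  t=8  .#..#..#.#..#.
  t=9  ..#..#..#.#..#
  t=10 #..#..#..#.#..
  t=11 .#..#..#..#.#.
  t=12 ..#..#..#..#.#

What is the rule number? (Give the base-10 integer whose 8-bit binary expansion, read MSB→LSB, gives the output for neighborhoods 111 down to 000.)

  ###|#  b7=1 t=0,i=2
  ##.|.  b6=0 t=0,i=3
  #.#|#  b5=1 t=0,i=0
  #..|#  b4=1 t=0,i=4
  .##|.  b3=0 t=0,i=1
  .#.|.  b2=0 t=0,i=7
  ..#|.  b1=0 t=0,i=6
  ...|#  b0=1 t=0,i=5
  bits 10110001 = 177

177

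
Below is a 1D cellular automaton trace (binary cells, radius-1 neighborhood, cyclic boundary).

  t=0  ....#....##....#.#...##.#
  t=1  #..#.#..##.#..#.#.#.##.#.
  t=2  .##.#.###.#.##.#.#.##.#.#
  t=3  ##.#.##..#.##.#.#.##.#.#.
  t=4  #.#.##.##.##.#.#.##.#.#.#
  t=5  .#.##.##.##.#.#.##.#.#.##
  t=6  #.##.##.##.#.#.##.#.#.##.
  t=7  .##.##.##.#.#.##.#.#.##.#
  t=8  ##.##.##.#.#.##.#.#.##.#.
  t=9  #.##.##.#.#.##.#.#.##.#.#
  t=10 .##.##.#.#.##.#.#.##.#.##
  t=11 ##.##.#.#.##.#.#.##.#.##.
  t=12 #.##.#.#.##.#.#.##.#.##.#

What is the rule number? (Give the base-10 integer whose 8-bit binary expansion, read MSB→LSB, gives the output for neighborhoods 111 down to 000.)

58

  [7] ### => .  t=2,i=7
  [6] ##. => .  t=0,i=10
  [5] #.# => #  t=0,i=16
  [4] #.. => #  t=0,i=0
  [3] .## => #  t=0,i=9
  [2] .#. => .  t=0,i=4
  [1] ..# => #  t=0,i=3
  [0] ... => .  t=0,i=1
  bits 00111010 = 58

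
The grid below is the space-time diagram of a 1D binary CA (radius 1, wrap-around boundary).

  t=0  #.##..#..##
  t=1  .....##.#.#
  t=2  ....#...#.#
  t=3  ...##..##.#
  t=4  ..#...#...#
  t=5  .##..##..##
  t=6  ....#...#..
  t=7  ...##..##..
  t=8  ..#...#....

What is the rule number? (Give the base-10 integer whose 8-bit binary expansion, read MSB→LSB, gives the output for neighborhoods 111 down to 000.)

134

  ###|#  b7=1 t=0,i=10
  ##.|.  b6=0 t=0,i=0
  #.#|.  b5=0 t=0,i=1
  #..|.  b4=0 t=0,i=4
  .##|.  b3=0 t=0,i=2
  .#.|#  b2=1 t=0,i=6
  ..#|#  b1=1 t=0,i=5
  ...|.  b0=0 t=1,i=1
  bits 10000110 = 134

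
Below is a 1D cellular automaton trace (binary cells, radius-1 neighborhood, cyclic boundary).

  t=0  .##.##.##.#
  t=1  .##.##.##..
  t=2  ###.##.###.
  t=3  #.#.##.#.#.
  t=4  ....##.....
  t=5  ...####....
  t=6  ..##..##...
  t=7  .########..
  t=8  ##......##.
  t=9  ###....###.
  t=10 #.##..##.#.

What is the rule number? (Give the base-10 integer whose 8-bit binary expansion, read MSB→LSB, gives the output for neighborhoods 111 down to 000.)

90

  ### -> .   bit 7 = 0  t=2,i=1
  ##. -> #   bit 6 = 1  t=0,i=2
  #.# -> .   bit 5 = 0  t=0,i=0
  #.. -> #   bit 4 = 1  t=1,i=9
  .## -> #   bit 3 = 1  t=0,i=1
  .#. -> .   bit 2 = 0  t=0,i=10
  ..# -> #   bit 1 = 1  t=1,i=0
  ... -> .   bit 0 = 0  t=1,i=10
  bits 01011010 = 90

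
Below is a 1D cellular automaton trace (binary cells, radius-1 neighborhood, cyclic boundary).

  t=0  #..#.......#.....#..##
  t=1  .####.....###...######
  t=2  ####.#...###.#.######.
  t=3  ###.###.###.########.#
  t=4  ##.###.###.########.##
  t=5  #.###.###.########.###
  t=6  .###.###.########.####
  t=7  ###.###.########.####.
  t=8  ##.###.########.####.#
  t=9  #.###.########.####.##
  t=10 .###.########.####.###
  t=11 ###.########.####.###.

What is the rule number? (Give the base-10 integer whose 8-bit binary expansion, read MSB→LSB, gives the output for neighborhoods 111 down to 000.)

  ### -> #   bit 7 = 1  t=0,i=21
  ##. -> .   bit 6 = 0  t=0,i=0
  #.# -> #   bit 5 = 1  t=1,i=0
  #.. -> #   bit 4 = 1  t=0,i=1
  .## -> #   bit 3 = 1  t=0,i=20
  .#. -> #   bit 2 = 1  t=0,i=3
  ..# -> #   bit 1 = 1  t=0,i=2
  ... -> .   bit 0 = 0  t=0,i=5
  bits 10111110 = 190

190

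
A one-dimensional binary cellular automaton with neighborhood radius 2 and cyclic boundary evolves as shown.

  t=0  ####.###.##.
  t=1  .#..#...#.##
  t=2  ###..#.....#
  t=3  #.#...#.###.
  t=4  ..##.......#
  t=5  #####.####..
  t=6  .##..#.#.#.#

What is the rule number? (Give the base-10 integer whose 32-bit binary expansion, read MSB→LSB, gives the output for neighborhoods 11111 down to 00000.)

  ##### -> #   bit 31 = 1  t=5,i=2
  ####. -> .   bit 30 = 0  t=0,i=2
  ###.# -> .   bit 29 = 0  t=0,i=3
  ###.. -> #   bit 28 = 1  t=2,i=2
  ##.## -> #   bit 27 = 1  t=0,i=4
  ##.#. -> #   bit 26 = 1  t=1,i=0
  ##..# -> .   bit 25 = 0  t=2,i=3
  ##... -> #   bit 24 = 1  t=4,i=4
  #.### -> .   bit 23 = 0  t=0,i=0
  #.##. -> .   bit 22 = 0  t=0,i=9
  #.#.# -> .   bit 21 = 0  t=3,i=0
  #.#.. -> #   bit 20 = 1  t=1,i=1
  #..## -> #   bit 19 = 1  t=4,i=1
  #..#. -> .   bit 18 = 0  t=1,i=3
  #...# -> .   bit 17 = 0  t=1,i=6
  #.... -> .   bit 16 = 0  t=2,i=7
  .#### -> #   bit 15 = 1  t=0,i=1
  .###. -> .   bit 14 = 0  t=0,i=6
  .##.# -> #   bit 13 = 1  t=0,i=10
  .##.. -> #   bit 12 = 1  t=4,i=3
  .#.## -> .   bit 11 = 0  t=1,i=9
  .#.#. -> .   bit 10 = 0  t=3,i=1
  .#..# -> #   bit 9 = 1  t=1,i=2
  .#... -> #   bit 8 = 1  t=1,i=5
  ..### -> .   bit 7 = 0  t=2,i=11
  ..##. -> #   bit 6 = 1  t=4,i=2
  ..#.# -> .   bit 5 = 0  t=1,i=8
  ..#.. -> .   bit 4 = 0  t=1,i=4
  ...## -> #   bit 3 = 1  t=2,i=10
  ...#. -> .   bit 2 = 0  t=1,i=7
  ....# -> #   bit 1 = 1  t=2,i=9
  ..... -> #   bit 0 = 1  t=2,i=8
  bits 10011101000110001011001101001011 = 2635641675

2635641675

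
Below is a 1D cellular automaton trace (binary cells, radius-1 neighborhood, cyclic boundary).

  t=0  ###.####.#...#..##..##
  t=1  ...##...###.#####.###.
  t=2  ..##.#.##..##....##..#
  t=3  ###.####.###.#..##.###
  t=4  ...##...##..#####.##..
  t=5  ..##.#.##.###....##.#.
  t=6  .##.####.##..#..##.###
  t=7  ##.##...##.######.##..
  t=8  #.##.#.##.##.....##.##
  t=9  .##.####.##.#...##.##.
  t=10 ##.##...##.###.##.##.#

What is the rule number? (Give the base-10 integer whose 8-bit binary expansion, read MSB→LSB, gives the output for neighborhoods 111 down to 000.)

62

  [7] ### => .  t=0,i=0
  [6] ##. => .  t=0,i=2
  [5] #.# => #  t=0,i=3
  [4] #.. => #  t=0,i=10
  [3] .## => #  t=0,i=4
  [2] .#. => #  t=0,i=9
  [1] ..# => #  t=0,i=12
  [0] ... => .  t=0,i=11
  bits 00111110 = 62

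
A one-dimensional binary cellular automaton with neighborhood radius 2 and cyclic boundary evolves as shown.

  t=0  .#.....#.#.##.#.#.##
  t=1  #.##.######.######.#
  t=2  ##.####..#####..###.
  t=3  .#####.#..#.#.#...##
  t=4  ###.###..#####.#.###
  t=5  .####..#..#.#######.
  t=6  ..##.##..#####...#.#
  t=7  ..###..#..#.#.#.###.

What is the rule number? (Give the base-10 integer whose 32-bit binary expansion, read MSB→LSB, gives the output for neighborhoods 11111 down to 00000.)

  ##### -> .   bit 31 = 0  t=1,i=7
  ####. -> #   bit 30 = 1  t=1,i=9
  ###.# -> #   bit 29 = 1  t=1,i=10
  ###.. -> .   bit 28 = 0  t=2,i=6
  ##.## -> #   bit 27 = 1  t=1,i=1
  ##.#. -> #   bit 26 = 1  t=0,i=0
  ##..# -> #   bit 25 = 1  t=2,i=7
  ##... -> #   bit 24 = 1  t=6,i=14
  #.### -> #   bit 23 = 1  t=1,i=5
  #.##. -> .   bit 22 = 0  t=0,i=11
  #.#.# -> #   bit 21 = 1  t=0,i=9
  #.#.. -> .   bit 20 = 0  t=0,i=1
  #..## -> .   bit 19 = 0  t=2,i=8
  #..#. -> #   bit 18 = 1  t=3,i=9
  #...# -> .   bit 17 = 0  t=3,i=16
  #.... -> #   bit 16 = 1  t=0,i=3
  .#### -> #   bit 15 = 1  t=1,i=6
  .###. -> .   bit 14 = 0  t=2,i=17
  .##.# -> #   bit 13 = 1  t=0,i=12
  .##.. -> .   bit 12 = 0  t=6,i=6
  .#.## -> #   bit 11 = 1  t=0,i=10
  .#.#. -> #   bit 10 = 1  t=0,i=8
  .#..# -> .   bit 9 = 0  t=3,i=8
  .#... -> #   bit 8 = 1  t=0,i=2
  ..### -> .   bit 7 = 0  t=2,i=9
  ..##. -> #   bit 6 = 1  t=3,i=18
  ..#.# -> #   bit 5 = 1  t=0,i=7
  ..#.. -> .   bit 4 = 0  t=5,i=7
  ...## -> #   bit 3 = 1  t=3,i=17
  ...#. -> #   bit 2 = 1  t=0,i=6
  ....# -> #   bit 1 = 1  t=0,i=5
  ..... -> .   bit 0 = 0  t=0,i=4
  bits 01101111101001011010110101101110 = 1873128814

1873128814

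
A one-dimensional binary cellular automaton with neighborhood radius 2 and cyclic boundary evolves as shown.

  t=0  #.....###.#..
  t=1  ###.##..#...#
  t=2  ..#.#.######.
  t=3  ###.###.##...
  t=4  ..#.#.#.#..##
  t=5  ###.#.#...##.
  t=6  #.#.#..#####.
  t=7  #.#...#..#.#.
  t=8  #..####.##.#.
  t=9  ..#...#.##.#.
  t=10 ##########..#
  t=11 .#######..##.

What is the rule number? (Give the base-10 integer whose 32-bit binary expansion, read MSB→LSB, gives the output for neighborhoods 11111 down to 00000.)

  #####|#  b31=1 t=2,i=8
  ####.|.  b30=0 t=1,i=1
  ###.#|#  b29=1 t=0,i=8
  ###..|.  b28=0 t=2,i=11
  ##.##|.  b27=0 t=1,i=3
  ##.#.|.  b26=0 t=0,i=9
  ##..#|#  b25=1 t=1,i=6
  ##...|.  b24=0 t=2,i=12
  #.###|#  b23=1 t=2,i=6
  #.##.|#  b22=1 t=1,i=4
  #.#.#|#  b21=1 t=2,i=4
  #.#..|.  b20=0 t=0,i=10
  #..##|#  b19=1 t=4,i=10
  #..#.|#  b18=1 t=0,i=12
  #...#|#  b17=1 t=1,i=10
  #....|#  b16=1 t=0,i=2
  .####|.  b15=0 t=1,i=0
  .###.|.  b14=0 t=0,i=7
  .##.#|#  b13=1 t=5,i=11
  .##..|.  b12=0 t=1,i=5
  .#.##|#  b11=1 t=2,i=5
  .#.#.|.  b10=0 t=2,i=3
  .#..#|.  b9=0 t=0,i=11
  .#...|#  b8=1 t=0,i=1
  ..###|.  b7=0 t=0,i=6
  ..##.|#  b6=1 t=4,i=11
  ..#.#|#  b5=1 t=2,i=2
  ..#..|#  b4=1 t=0,i=0
  ...##|#  b3=1 t=0,i=5
  ...#.|#  b2=1 t=2,i=1
  ....#|#  b1=1 t=0,i=4
  .....|.  b0=0 t=0,i=3
  bits 10100010111011110010100101111110 = 2733582718

2733582718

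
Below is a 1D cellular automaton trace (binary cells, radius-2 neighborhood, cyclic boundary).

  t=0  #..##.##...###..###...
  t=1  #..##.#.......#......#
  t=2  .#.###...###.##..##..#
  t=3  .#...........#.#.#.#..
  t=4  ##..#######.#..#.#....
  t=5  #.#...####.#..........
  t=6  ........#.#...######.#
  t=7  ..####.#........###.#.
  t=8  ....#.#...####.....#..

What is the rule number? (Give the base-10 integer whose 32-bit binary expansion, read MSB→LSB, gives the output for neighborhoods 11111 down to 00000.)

  #####|#  b31=1 t=4,i=6
  ####.|#  b30=1 t=4,i=9
  ###.#|.  b29=0 t=2,i=11
  ###..|.  b28=0 t=0,i=13
  ##.##|.  b27=0 t=0,i=5
  ##.#.|#  b26=1 t=1,i=5
  ##..#|#  b25=1 t=0,i=14
  ##...|.  b24=0 t=0,i=8
  #.###|.  b23=0 t=2,i=3
  #.##.|#  b22=1 t=0,i=6
  #.#.#|#  b21=1 t=2,i=1
  #.#..|.  b20=0 t=1,i=6
  #..##|.  b19=0 t=0,i=2
  #..#.|.  b18=0 t=2,i=20
  #...#|.  b17=0 t=0,i=9
  #....|.  b16=0 t=1,i=8
  .####|.  b15=0 t=4,i=5
  .###.|.  b14=0 t=0,i=12
  .##.#|#  b13=1 t=0,i=4
  .##..|.  b12=0 t=0,i=7
  .#.##|.  b11=0 t=2,i=2
  .#.#.|.  b10=0 t=2,i=0
  .#..#|.  b9=0 t=0,i=1
  .#...|.  b8=0 t=1,i=7
  ..###|.  b7=0 t=0,i=11
  ..##.|#  b6=1 t=0,i=3
  ..#.#|.  b5=0 t=2,i=21
  ..#..|#  b4=1 t=0,i=0
  ...##|.  b3=0 t=0,i=10
  ...#.|#  b2=1 t=0,i=21
  ....#|.  b1=0 t=1,i=12
  .....|#  b0=1 t=1,i=9
  bits 11000110011000000010000001010101 = 3328188501

3328188501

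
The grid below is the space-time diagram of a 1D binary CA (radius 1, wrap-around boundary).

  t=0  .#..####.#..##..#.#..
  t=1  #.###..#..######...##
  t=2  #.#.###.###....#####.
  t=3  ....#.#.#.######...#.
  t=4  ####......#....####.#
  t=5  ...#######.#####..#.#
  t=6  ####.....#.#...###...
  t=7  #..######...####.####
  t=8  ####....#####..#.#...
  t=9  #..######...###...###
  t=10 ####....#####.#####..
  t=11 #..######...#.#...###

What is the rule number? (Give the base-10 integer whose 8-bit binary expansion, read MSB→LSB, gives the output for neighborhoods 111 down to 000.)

  nb ###: next=.  (t=0,i=5, bit7=0)
  nb ##.: next=#  (t=0,i=7, bit6=1)
  nb #.#: next=.  (t=0,i=8, bit5=0)
  nb #..: next=#  (t=0,i=2, bit4=1)
  nb .##: next=#  (t=0,i=4, bit3=1)
  nb .#.: next=.  (t=0,i=1, bit2=0)
  nb ..#: next=#  (t=0,i=0, bit1=1)
  nb ...: next=#  (t=0,i=20, bit0=1)
  bits 01011011 = 91

91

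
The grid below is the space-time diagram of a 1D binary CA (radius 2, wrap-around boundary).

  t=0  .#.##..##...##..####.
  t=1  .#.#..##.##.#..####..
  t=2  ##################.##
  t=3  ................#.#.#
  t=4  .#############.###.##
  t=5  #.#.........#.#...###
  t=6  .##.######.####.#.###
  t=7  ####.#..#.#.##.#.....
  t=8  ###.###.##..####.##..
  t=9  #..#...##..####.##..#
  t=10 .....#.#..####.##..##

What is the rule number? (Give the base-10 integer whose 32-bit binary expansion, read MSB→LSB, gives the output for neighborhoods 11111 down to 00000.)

  #####|.  b31=0 t=2,i=0
  ####.|#  b30=1 t=0,i=18
  ###.#|.  b29=0 t=2,i=17
  ###..|.  b28=0 t=0,i=19
  ##.##|#  b27=1 t=1,i=8
  ##.#.|#  b26=1 t=1,i=11
  ##..#|.  b25=0 t=0,i=5
  ##...|#  b24=1 t=0,i=9
  #.###|.  b23=0 t=2,i=19
  #.##.|#  b22=1 t=0,i=3
  #.#.#|.  b21=0 t=3,i=18
  #.#..|#  b20=1 t=1,i=3
  #..##|#  b19=1 t=0,i=6
  #..#.|.  b18=0 t=0,i=0
  #...#|#  b17=1 t=0,i=10
  #....|#  b16=1 t=3,i=1
  .####|#  b15=1 t=0,i=17
  .###.|.  b14=0 t=4,i=16
  .##.#|#  b13=1 t=1,i=7
  .##..|.  b12=0 t=0,i=4
  .#.##|.  b11=0 t=0,i=2
  .#.#.|#  b10=1 t=1,i=2
  .#..#|#  b9=1 t=1,i=4
  .#...|.  b8=0 t=3,i=0
  ..###|#  b7=1 t=0,i=16
  ..##.|#  b6=1 t=0,i=7
  ..#.#|#  b5=1 t=0,i=1
  ..#..|.  b4=0 t=9,i=3
  ...##|.  b3=0 t=0,i=11
  ...#.|#  b2=1 t=1,i=0
  ....#|.  b1=0 t=3,i=14
  .....|#  b0=1 t=3,i=2
  bits 01001101010110111010011011100101 = 1297852133

1297852133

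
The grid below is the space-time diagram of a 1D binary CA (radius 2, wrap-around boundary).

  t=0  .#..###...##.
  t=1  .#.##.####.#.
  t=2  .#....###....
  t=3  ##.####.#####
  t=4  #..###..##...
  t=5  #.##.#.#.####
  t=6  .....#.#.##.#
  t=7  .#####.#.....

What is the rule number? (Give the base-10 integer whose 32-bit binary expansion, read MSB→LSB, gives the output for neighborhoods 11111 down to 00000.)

  ##### -> .   bit 31 = 0  t=3,i=10
  ####. -> #   bit 30 = 1  t=1,i=8
  ###.# -> .   bit 29 = 0  t=1,i=9
  ###.. -> #   bit 28 = 1  t=0,i=6
  ##.## -> .   bit 27 = 0  t=1,i=5
  ##.#. -> .   bit 26 = 0  t=1,i=10
  ##..# -> .   bit 25 = 0  t=0,i=12
  ##... -> #   bit 24 = 1  t=0,i=7
  #.### -> #   bit 23 = 1  t=1,i=6
  #.##. -> .   bit 22 = 0  t=1,i=3
  #.#.# -> #   bit 21 = 1  t=5,i=5
  #.#.. -> .   bit 20 = 0  t=1,i=11
  #..## -> #   bit 19 = 1  t=0,i=3
  #..#. -> .   bit 18 = 0  t=0,i=0
  #...# -> #   bit 17 = 1  t=0,i=8
  #.... -> #   bit 16 = 1  t=2,i=3
  .#### -> #   bit 15 = 1  t=1,i=7
  .###. -> .   bit 14 = 0  t=0,i=5
  .##.# -> .   bit 13 = 0  t=1,i=4
  .##.. -> #   bit 12 = 1  t=0,i=11
  .#.## -> .   bit 11 = 0  t=1,i=2
  .#.#. -> .   bit 10 = 0  t=5,i=6
  .#..# -> .   bit 9 = 0  t=0,i=2
  .#... -> .   bit 8 = 0  t=2,i=2
  ..### -> #   bit 7 = 1  t=0,i=4
  ..##. -> .   bit 6 = 0  t=0,i=10
  ..#.# -> #   bit 5 = 1  t=1,i=1
  ..#.. -> #   bit 4 = 1  t=0,i=1
  ...## -> #   bit 3 = 1  t=0,i=9
  ...#. -> #   bit 2 = 1  t=2,i=0
  ....# -> #   bit 1 = 1  t=2,i=4
  ..... -> #   bit 0 = 1  t=2,i=11
  bits 01010001101010111001000010111111 = 1370198207

1370198207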